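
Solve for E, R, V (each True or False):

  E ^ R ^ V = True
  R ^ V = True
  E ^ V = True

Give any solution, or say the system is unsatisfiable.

E=F, R=F, V=T

E ^ R ^ V = F ^ F ^ T = True ✓
R ^ V = F ^ T = True ✓
E ^ V = F ^ T = True ✓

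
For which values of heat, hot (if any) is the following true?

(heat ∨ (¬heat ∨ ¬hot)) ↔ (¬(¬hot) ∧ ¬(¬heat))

heat: True, hot: True

  (heat ∨ (¬heat ∨ ¬hot)) ↔ (¬(¬hot) ∧ ¬(¬heat)) = True
    heat ∨ (¬heat ∨ ¬hot) = True
      ¬heat ∨ ¬hot = False
        ¬heat = False
        ¬hot = False
    ¬(¬hot) ∧ ¬(¬heat) = True
      ¬(¬hot) = True
        ¬hot = False
      ¬(¬heat) = True
        ¬heat = False
The formula evaluates to True.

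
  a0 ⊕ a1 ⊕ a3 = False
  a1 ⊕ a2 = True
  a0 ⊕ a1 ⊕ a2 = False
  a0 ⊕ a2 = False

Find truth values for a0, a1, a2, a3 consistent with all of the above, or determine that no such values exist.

a0: True, a1: False, a2: True, a3: True

a0 ⊕ a1 ⊕ a3 = T ⊕ F ⊕ T = False ✓
a1 ⊕ a2 = F ⊕ T = True ✓
a0 ⊕ a1 ⊕ a2 = T ⊕ F ⊕ T = False ✓
a0 ⊕ a2 = T ⊕ T = False ✓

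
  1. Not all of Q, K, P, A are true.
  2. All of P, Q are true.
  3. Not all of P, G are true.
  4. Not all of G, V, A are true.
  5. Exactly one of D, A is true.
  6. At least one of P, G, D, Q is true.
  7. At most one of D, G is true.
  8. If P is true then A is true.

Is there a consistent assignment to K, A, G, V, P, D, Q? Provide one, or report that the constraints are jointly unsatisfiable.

K=F; A=T; G=F; V=F; P=T; D=F; Q=T

  (1) {Q, K, P, A}: 3/4 true — not all ✓
  (2) {P, Q}: all 2 true ✓
  (3) {P, G}: 1/2 true — not all ✓
  (4) {G, V, A}: 1/3 true — not all ✓
  (5) {D, A}: 1 true — exactly one ✓
  (6) {P, G, D, Q}: 2 true — at least one ✓
  (7) {D, G}: 0 true — at most one ✓
  (8) P=T ⇒ A: T ✓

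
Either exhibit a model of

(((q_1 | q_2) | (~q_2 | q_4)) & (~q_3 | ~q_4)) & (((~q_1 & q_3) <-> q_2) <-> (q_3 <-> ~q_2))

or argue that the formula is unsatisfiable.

q_1 = True, q_2 = False, q_3 = True, q_4 = False

  ((q_1 | q_2) | (~q_2 | q_4)) & (~q_3 | ~q_4) = True
    (q_1 | q_2) | (~q_2 | q_4) = True
      q_1 | q_2 = True
      ~q_2 | q_4 = True
        ~q_2 = True
    ~q_3 | ~q_4 = True
      ~q_3 = False
      ~q_4 = True
  ((~q_1 & q_3) <-> q_2) <-> (q_3 <-> ~q_2) = True
    (~q_1 & q_3) <-> q_2 = True
      ~q_1 & q_3 = False
        ~q_1 = False
    q_3 <-> ~q_2 = True
      ~q_2 = True
Both conjuncts True, so the formula holds.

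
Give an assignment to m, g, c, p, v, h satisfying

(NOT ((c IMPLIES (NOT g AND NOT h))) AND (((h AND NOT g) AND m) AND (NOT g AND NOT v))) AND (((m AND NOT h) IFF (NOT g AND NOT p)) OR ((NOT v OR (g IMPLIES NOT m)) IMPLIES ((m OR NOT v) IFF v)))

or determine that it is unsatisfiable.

m=T, g=F, c=T, p=T, v=F, h=T

  NOT ((c IMPLIES (NOT g AND NOT h))) AND (((h AND NOT g) AND m) AND (NOT g AND NOT v)) = True
    NOT ((c IMPLIES (NOT g AND NOT h))) = True
      c IMPLIES (NOT g AND NOT h) = False
        NOT g AND NOT h = False
          NOT g = True
          NOT h = False
    ((h AND NOT g) AND m) AND (NOT g AND NOT v) = True
      (h AND NOT g) AND m = True
        h AND NOT g = True
          NOT g = True
      NOT g AND NOT v = True
        NOT g = True
        NOT v = True
  ((m AND NOT h) IFF (NOT g AND NOT p)) OR ((NOT v OR (g IMPLIES NOT m)) IMPLIES ((m OR NOT v) IFF v)) = True
    (m AND NOT h) IFF (NOT g AND NOT p) = True
      m AND NOT h = False
        NOT h = False
      NOT g AND NOT p = False
        NOT g = True
        NOT p = False
    (NOT v OR (g IMPLIES NOT m)) IMPLIES ((m OR NOT v) IFF v) = False
      NOT v OR (g IMPLIES NOT m) = True
        NOT v = True
        g IMPLIES NOT m = True
          NOT m = False
      (m OR NOT v) IFF v = False
        m OR NOT v = True
          NOT v = True
Both conjuncts True, so the formula holds.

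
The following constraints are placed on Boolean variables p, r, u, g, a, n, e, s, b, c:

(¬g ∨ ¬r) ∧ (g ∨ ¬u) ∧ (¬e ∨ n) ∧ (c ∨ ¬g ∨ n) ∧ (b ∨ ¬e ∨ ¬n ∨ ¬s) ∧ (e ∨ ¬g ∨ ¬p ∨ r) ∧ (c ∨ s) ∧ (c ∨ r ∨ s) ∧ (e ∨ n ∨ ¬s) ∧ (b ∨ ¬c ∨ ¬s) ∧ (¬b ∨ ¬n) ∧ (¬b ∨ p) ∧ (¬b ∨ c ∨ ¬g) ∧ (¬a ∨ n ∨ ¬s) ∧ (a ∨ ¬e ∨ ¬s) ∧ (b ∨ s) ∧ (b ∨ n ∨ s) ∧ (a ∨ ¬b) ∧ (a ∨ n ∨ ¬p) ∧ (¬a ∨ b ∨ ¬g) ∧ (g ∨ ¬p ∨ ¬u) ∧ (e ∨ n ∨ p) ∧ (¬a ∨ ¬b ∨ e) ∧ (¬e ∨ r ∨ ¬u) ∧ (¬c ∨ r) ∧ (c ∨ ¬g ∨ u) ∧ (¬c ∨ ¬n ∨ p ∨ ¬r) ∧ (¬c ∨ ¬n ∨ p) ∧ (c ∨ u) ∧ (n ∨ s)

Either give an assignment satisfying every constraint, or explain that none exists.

p=F, r=F, u=T, g=T, a=F, n=T, e=F, s=T, b=F, c=F

Set p = False.
  then (¬b ∨ p) forces b = False.
  then (b ∨ s) forces s = True.
  then (b ∨ ¬c ∨ ¬s) forces c = False.
  then (c ∨ u) forces u = True.
  then (g ∨ ¬u) forces g = True.
  then (c ∨ ¬g ∨ n) forces n = True.
  then (b ∨ ¬e ∨ ¬n ∨ ¬s) forces e = False.
  then (¬a ∨ b ∨ ¬g) forces a = False.
  then (¬g ∨ ¬r) forces r = False.
All clauses satisfied.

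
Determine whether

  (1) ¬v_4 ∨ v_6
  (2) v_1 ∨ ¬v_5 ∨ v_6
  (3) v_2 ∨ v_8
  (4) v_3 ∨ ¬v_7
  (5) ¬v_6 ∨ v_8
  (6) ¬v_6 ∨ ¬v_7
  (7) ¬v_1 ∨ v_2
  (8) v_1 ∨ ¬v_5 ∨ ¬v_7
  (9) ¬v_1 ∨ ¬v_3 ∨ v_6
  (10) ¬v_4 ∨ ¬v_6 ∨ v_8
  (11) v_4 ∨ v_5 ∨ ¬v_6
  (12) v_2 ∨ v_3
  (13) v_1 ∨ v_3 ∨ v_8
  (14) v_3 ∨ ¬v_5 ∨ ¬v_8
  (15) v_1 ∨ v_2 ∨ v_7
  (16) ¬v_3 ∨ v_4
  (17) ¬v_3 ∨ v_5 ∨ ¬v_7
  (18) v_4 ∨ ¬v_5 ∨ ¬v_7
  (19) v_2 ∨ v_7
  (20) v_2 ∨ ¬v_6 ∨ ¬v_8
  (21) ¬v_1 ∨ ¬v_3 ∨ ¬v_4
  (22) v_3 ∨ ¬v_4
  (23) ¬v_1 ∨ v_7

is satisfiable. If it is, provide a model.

v_1=F; v_2=T; v_3=T; v_4=T; v_5=T; v_6=T; v_7=F; v_8=T

Try v_1 = True:
  (¬v_1 ∨ v_2) forces v_2 = True.
  (¬v_1 ∨ v_7) forces v_7 = True.
  (v_3 ∨ ¬v_7) forces v_3 = True.
  (¬v_6 ∨ ¬v_7) forces v_6 = False.
  clause (¬v_1 ∨ ¬v_3 ∨ v_6) is falsified — backtrack.
So v_1 = False.
Set v_2 = True.
Set v_3 = True.
  then (¬v_3 ∨ v_4) forces v_4 = True.
  then (¬v_4 ∨ v_6) forces v_6 = True.
  then (¬v_6 ∨ v_8) forces v_8 = True.
  then (¬v_6 ∨ ¬v_7) forces v_7 = False.
Set v_5 = True.
All clauses satisfied.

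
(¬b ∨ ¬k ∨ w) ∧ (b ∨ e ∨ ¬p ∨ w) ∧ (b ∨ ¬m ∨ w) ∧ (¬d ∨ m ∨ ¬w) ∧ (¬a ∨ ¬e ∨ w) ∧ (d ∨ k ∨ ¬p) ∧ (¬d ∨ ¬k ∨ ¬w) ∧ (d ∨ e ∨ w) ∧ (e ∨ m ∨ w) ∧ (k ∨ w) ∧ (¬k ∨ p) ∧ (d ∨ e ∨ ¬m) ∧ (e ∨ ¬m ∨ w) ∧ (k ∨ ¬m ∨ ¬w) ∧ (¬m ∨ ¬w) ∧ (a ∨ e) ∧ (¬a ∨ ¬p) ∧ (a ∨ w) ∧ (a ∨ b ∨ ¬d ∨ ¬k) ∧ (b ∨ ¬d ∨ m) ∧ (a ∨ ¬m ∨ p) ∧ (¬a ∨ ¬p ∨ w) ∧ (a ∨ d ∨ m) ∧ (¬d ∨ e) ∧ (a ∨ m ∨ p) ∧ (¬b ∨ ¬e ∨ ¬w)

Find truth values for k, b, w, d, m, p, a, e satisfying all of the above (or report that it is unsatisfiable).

Set k = False.
  then (k ∨ w) forces w = True.
  then (k ∨ ¬m ∨ ¬w) forces m = False.
  then (¬d ∨ m ∨ ¬w) forces d = False.
  then (d ∨ k ∨ ¬p) forces p = False.
  then (a ∨ d ∨ m) forces a = True.
Set b = True.
  then (¬b ∨ ¬e ∨ ¬w) forces e = False.
All clauses satisfied.

k: False, b: True, w: True, d: False, m: False, p: False, a: True, e: False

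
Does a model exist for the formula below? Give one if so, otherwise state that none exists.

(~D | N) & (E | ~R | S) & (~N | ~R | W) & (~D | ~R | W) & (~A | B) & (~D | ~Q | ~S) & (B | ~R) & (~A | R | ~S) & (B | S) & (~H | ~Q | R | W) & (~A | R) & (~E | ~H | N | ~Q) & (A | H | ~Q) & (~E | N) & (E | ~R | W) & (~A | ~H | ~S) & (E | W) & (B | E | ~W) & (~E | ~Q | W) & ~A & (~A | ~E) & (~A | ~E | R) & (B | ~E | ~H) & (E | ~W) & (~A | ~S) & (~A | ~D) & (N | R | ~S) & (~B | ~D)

Unit clause (~A) forces A = False.
Set D = False.
Set H = True.
Set Q = False.
Try E = False:
  (E | W) forces W = True.
  clause (E | ~W) is falsified — backtrack.
So E = True.
  then (~E | N) forces N = True.
  then (B | ~E | ~H) forces B = True.
Set R = True.
  then (~N | ~R | W) forces W = True.
Set S = False.
All clauses satisfied.

D: False, H: True, Q: False, E: True, R: True, W: True, N: True, S: False, A: False, B: True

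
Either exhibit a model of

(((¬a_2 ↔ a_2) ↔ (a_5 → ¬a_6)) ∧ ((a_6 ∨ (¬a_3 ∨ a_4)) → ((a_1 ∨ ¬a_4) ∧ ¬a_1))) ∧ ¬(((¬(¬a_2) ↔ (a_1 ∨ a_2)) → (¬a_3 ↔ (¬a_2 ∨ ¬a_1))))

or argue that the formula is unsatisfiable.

a_1 = False, a_2 = False, a_3 = True, a_4 = False, a_5 = True, a_6 = True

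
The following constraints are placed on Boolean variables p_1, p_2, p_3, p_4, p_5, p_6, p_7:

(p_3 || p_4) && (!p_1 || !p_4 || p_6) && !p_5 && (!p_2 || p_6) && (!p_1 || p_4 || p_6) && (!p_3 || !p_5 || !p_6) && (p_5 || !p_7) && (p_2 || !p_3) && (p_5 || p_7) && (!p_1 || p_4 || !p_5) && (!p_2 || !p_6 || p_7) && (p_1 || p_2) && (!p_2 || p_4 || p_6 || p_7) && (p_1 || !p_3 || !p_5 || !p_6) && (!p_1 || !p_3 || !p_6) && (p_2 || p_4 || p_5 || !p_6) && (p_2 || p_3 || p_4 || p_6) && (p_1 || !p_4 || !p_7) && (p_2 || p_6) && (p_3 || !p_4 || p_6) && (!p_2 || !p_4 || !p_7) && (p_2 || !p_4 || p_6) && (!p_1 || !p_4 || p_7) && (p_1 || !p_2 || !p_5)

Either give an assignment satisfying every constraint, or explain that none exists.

No satisfying assignment exists.

Case p_5 = True:
  Clause (!p_5) is falsified — contradiction.
Case p_5 = False:
  (p_5 || !p_7) forces p_7 = False.
  Clause (p_5 || p_7) is falsified — contradiction.
Both cases fail, so the formula is unsatisfiable.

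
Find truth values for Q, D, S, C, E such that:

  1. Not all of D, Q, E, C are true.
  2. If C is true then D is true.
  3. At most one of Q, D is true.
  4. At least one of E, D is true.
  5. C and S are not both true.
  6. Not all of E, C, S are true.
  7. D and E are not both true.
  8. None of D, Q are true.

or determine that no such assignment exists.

Q = False, D = False, S = False, C = False, E = True

  (1) {D, Q, E, C}: 1/4 true — not all ✓
  (2) C=F ⇒ D: vacuous ✓
  (3) {Q, D}: 0 true — at most one ✓
  (4) {E, D}: 1 true — at least one ✓
  (5) C=F, S=F — not both ✓
  (6) {E, C, S}: 1/3 true — not all ✓
  (7) D=F, E=T — not both ✓
  (8) {D, Q}: 0 true — none ✓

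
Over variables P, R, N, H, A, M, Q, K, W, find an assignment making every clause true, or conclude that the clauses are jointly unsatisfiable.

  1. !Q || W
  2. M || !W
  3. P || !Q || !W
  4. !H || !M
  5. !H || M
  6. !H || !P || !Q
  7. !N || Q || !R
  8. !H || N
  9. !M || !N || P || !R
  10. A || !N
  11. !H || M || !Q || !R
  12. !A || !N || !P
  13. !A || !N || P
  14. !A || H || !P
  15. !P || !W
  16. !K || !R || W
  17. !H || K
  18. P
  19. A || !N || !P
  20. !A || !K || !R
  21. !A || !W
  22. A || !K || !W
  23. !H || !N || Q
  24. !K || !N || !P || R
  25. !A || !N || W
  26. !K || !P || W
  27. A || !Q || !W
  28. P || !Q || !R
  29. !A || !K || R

Unit clause (P) forces P = True.
In (!P || !W) only !W is left, so W = False.
In (!K || !P || W) only !K is left, so K = False.
In (!Q || W) only !Q is left, so Q = False.
In (!H || K) only !H is left, so H = False.
In (!A || H || !P) only !A is left, so A = False.
In (A || !N || !P) only !N is left, so N = False.
Set R = True.
Set M = False.
All clauses satisfied.

P = True; R = True; N = False; H = False; A = False; M = False; Q = False; K = False; W = False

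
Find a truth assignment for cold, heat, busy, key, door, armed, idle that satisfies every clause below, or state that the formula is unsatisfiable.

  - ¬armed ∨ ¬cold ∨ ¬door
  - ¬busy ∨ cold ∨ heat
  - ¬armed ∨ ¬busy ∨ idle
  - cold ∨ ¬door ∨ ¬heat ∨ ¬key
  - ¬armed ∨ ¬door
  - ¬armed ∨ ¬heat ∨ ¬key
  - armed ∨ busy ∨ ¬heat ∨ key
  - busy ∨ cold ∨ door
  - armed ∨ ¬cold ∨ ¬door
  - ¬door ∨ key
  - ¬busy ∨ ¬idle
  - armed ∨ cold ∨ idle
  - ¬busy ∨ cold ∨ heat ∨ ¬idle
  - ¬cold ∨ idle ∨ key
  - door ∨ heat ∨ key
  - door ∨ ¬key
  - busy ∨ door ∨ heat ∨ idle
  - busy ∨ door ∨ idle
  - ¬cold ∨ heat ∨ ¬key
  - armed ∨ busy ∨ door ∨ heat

cold: True, heat: True, busy: False, key: False, door: False, armed: True, idle: True

Set cold = True.
Set heat = True.
Set busy = False.
Try key = True:
  (¬armed ∨ ¬heat ∨ ¬key) forces armed = False.
  (armed ∨ ¬cold ∨ ¬door) forces door = False.
  clause (door ∨ ¬key) is falsified — backtrack.
So key = False.
  then (armed ∨ busy ∨ ¬heat ∨ key) forces armed = True.
  then (¬door ∨ key) forces door = False.
  then (¬cold ∨ idle ∨ key) forces idle = True.
All clauses satisfied.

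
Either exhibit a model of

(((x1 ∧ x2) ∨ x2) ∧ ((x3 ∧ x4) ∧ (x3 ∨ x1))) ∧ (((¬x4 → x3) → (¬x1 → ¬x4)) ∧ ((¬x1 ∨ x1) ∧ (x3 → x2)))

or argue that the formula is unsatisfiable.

x1 = True; x2 = True; x3 = True; x4 = True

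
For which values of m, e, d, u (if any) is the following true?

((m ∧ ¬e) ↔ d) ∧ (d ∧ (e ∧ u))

Case e = True: the formula simplifies to ¬d ∧ (d ∧ u).
  d = True: the conjunct ¬d is False.
  d = False: the conjunct d is False.
Case e = False: the conjunct e is False.
Both cases fail — unsatisfiable.

Unsatisfiable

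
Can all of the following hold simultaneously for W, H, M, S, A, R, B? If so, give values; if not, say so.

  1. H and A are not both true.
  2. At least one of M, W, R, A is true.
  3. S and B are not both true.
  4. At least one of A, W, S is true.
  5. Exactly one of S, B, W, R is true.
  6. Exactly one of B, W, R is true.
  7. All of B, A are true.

W: False, H: False, M: True, S: False, A: True, R: False, B: True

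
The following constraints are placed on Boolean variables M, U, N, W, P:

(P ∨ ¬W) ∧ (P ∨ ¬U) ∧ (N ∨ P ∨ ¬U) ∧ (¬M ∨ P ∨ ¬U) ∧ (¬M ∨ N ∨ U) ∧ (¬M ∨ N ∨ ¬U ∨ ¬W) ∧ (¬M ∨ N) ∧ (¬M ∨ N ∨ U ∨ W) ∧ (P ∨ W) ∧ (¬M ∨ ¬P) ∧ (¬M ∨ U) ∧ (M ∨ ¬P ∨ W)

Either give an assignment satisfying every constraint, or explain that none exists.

M = False, U = False, N = True, W = True, P = True

Try M = True:
  (¬M ∨ N) forces N = True.
  (¬M ∨ ¬P) forces P = False.
  (P ∨ ¬W) forces W = False.
  clause (P ∨ W) is falsified — backtrack.
So M = False.
Set U = False.
Set N = True.
Set W = True.
  then (P ∨ ¬W) forces P = True.
All clauses satisfied.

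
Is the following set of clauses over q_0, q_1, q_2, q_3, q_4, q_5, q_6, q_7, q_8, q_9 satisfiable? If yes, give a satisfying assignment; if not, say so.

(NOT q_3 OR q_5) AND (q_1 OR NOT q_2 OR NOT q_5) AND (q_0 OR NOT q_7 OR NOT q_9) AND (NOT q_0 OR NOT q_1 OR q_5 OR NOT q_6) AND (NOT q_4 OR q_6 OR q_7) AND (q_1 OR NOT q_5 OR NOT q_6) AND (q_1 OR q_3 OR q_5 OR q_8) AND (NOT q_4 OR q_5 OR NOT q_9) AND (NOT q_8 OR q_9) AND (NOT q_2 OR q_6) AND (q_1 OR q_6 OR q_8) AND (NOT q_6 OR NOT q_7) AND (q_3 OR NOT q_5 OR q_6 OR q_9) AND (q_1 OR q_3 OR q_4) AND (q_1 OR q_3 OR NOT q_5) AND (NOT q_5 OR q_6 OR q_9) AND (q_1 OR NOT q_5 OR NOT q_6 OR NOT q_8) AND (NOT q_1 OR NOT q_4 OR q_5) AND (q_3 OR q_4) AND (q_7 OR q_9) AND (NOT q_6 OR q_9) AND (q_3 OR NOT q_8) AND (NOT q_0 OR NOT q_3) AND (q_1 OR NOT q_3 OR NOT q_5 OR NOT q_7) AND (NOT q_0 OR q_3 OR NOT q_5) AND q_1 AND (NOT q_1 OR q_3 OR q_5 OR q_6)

q_0=F; q_1=T; q_2=F; q_3=T; q_4=F; q_5=T; q_6=T; q_7=F; q_8=F; q_9=T

Unit clause (q_1) forces q_1 = True.
Set q_0 = False.
Set q_2 = False.
Set q_3 = True.
  then (NOT q_3 OR q_5) forces q_5 = True.
Set q_4 = False.
Set q_6 = True.
  then (NOT q_6 OR NOT q_7) forces q_7 = False.
  then (q_7 OR q_9) forces q_9 = True.
Set q_8 = False.
All clauses satisfied.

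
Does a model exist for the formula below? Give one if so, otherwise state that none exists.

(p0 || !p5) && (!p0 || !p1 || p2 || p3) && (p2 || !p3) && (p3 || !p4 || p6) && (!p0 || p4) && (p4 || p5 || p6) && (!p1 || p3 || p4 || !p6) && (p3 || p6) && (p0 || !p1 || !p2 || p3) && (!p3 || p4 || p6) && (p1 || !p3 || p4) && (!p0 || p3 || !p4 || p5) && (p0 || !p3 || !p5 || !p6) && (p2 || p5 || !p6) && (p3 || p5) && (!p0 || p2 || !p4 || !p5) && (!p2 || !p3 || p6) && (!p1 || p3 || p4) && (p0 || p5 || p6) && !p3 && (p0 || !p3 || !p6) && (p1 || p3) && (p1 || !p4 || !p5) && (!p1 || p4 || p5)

p0 = True; p1 = True; p2 = True; p3 = False; p4 = True; p5 = True; p6 = True

Unit clause (!p3) forces p3 = False.
In (p1 || p3) only p1 is left, so p1 = True.
In (p3 || p6) only p6 is left, so p6 = True.
In (p3 || p5) only p5 is left, so p5 = True.
In (!p1 || p3 || p4) only p4 is left, so p4 = True.
In (p0 || !p5) only p0 is left, so p0 = True.
In (!p0 || !p1 || p2 || p3) only p2 is left, so p2 = True.
All clauses satisfied.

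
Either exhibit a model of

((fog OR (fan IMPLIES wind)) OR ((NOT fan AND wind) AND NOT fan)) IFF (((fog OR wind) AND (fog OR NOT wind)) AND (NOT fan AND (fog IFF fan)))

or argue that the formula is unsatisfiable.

fan = True, fog = False, wind = False

  ((fog OR (fan IMPLIES wind)) OR ((NOT fan AND wind) AND NOT fan)) IFF (((fog OR wind) AND (fog OR NOT wind)) AND (NOT fan AND (fog IFF fan))) = True
    (fog OR (fan IMPLIES wind)) OR ((NOT fan AND wind) AND NOT fan) = False
      fog OR (fan IMPLIES wind) = False
        fan IMPLIES wind = False
      (NOT fan AND wind) AND NOT fan = False
        NOT fan AND wind = False
          NOT fan = False
        NOT fan = False
    ((fog OR wind) AND (fog OR NOT wind)) AND (NOT fan AND (fog IFF fan)) = False
      (fog OR wind) AND (fog OR NOT wind) = False
        fog OR wind = False
        fog OR NOT wind = True
          NOT wind = True
      NOT fan AND (fog IFF fan) = False
        NOT fan = False
        fog IFF fan = False
The formula evaluates to True.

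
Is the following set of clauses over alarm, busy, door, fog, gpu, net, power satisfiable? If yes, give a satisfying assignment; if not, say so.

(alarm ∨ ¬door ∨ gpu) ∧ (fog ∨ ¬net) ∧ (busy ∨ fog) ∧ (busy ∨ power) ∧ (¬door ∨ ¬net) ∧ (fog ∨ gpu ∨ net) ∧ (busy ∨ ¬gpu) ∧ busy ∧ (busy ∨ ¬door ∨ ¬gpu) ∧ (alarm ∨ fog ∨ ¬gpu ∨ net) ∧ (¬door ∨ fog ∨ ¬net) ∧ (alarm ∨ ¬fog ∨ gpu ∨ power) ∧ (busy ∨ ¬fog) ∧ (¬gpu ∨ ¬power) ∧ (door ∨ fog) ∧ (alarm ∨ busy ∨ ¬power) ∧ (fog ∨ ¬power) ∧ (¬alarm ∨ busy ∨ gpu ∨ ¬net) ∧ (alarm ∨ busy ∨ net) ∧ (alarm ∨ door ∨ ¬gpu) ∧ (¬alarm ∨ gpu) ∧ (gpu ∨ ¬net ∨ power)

Unit clause (busy) forces busy = True.
Set alarm = True.
  then (¬alarm ∨ gpu) forces gpu = True.
  then (¬gpu ∨ ¬power) forces power = False.
Set door = False.
  then (door ∨ fog) forces fog = True.
Set net = False.
All clauses satisfied.

alarm = True, busy = True, door = False, fog = True, gpu = True, net = False, power = False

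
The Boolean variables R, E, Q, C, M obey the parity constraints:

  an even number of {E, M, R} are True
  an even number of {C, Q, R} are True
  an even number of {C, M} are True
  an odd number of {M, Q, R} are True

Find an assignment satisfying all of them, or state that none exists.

Adding constraints 2, 3, 4 mod 2: every variable appears an even number of times on the left, so the left side is 0.
But the right sides sum to 1 (mod 2). 0 ≠ 1 — the system is inconsistent.

No satisfying assignment exists.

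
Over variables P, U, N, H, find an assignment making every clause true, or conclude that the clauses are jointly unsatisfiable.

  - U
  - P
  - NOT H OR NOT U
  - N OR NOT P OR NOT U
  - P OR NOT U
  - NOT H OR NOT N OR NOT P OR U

Unit clause (U) forces U = True.
Unit clause (P) forces P = True.
In (NOT H OR NOT U) only NOT H is left, so H = False.
In (N OR NOT P OR NOT U) only N is left, so N = True.
All clauses satisfied.

P = True, U = True, N = True, H = False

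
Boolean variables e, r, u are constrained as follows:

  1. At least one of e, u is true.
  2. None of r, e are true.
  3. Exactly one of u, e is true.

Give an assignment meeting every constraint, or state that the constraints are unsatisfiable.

e=F, r=F, u=T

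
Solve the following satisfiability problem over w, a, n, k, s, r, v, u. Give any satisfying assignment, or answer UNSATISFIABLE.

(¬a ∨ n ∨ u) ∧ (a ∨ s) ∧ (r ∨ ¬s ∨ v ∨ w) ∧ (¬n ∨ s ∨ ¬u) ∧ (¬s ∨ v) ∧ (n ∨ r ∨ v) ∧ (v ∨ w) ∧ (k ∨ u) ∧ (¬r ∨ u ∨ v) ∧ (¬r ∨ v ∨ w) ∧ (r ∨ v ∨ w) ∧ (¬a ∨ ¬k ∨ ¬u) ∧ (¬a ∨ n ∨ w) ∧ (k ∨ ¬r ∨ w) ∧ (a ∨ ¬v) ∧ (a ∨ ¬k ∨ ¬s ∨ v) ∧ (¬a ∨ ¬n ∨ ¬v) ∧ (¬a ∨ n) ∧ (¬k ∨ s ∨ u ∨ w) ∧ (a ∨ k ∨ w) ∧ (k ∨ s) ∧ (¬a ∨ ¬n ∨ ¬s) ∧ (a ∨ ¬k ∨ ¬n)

Try w = False:
  (v ∨ w) forces v = True.
  (a ∨ ¬v) forces a = True.
  (¬a ∨ n ∨ w) forces n = True.
  clause (¬a ∨ ¬n ∨ ¬v) is falsified — backtrack.
So w = True.
Set a = True.
  then (¬a ∨ n) forces n = True.
  then (¬a ∨ ¬n ∨ ¬s) forces s = False.
  then (¬n ∨ s ∨ ¬u) forces u = False.
  then (k ∨ u) forces k = True.
  then (¬a ∨ ¬n ∨ ¬v) forces v = False.
  then (¬r ∨ u ∨ v) forces r = False.
All clauses satisfied.

w: True, a: True, n: True, k: True, s: False, r: False, v: False, u: False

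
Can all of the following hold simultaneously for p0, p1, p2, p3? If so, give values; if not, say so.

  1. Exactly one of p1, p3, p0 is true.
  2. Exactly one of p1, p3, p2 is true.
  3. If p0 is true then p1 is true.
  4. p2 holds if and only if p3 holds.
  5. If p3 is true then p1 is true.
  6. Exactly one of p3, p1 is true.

p0 = False, p1 = True, p2 = False, p3 = False

  (1) {p1, p3, p0}: 1 true — exactly one ✓
  (2) {p1, p3, p2}: 1 true — exactly one ✓
  (3) p0=F ⇒ p1: vacuous ✓
  (4) p2=F, p3=F — same ✓
  (5) p3=F ⇒ p1: vacuous ✓
  (6) {p3, p1}: 1 true — exactly one ✓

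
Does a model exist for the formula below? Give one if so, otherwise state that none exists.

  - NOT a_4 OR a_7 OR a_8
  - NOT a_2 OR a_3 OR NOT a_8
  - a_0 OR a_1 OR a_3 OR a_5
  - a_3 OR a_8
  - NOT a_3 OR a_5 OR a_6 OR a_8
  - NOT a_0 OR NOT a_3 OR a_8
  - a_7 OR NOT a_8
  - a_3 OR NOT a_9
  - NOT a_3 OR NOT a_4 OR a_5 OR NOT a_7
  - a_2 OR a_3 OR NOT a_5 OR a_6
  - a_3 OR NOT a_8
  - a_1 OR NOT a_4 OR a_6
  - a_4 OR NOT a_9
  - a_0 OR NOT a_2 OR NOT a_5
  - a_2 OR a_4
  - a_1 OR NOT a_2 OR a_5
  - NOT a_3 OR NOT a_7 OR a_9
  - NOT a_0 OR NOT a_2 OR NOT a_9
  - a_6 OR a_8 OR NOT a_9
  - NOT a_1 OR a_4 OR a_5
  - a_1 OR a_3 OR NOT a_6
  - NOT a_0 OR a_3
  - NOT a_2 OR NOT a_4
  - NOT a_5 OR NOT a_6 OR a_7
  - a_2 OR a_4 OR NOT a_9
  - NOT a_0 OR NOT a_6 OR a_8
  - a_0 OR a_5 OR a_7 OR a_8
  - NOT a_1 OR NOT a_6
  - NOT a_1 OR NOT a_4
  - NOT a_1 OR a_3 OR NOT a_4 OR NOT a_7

a_0 = False; a_1 = False; a_2 = False; a_3 = True; a_4 = True; a_5 = True; a_6 = True; a_7 = True; a_8 = True; a_9 = True

Set a_0 = False.
Set a_1 = False.
Try a_2 = True:
  (a_0 OR NOT a_2 OR NOT a_5) forces a_5 = False.
  clause (a_1 OR NOT a_2 OR a_5) is falsified — backtrack.
So a_2 = False.
  then (a_2 OR a_4) forces a_4 = True.
  then (a_1 OR NOT a_4 OR a_6) forces a_6 = True.
  then (a_1 OR a_3 OR NOT a_6) forces a_3 = True.
Set a_5 = True.
  then (NOT a_5 OR NOT a_6 OR a_7) forces a_7 = True.
  then (NOT a_3 OR NOT a_7 OR a_9) forces a_9 = True.
Set a_8 = True.
All clauses satisfied.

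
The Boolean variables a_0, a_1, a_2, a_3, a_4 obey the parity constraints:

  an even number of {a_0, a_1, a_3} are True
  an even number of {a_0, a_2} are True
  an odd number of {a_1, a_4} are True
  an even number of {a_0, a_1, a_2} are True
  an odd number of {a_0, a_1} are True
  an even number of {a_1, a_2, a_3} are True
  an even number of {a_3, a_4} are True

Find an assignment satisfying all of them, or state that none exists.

a_0 = True; a_1 = False; a_2 = True; a_3 = True; a_4 = True

{a_0, a_1, a_3}: 2 true → even ✓
{a_0, a_2}: 2 true → even ✓
{a_1, a_4}: 1 true → odd ✓
{a_0, a_1, a_2}: 2 true → even ✓
{a_0, a_1}: 1 true → odd ✓
{a_1, a_2, a_3}: 2 true → even ✓
{a_3, a_4}: 2 true → even ✓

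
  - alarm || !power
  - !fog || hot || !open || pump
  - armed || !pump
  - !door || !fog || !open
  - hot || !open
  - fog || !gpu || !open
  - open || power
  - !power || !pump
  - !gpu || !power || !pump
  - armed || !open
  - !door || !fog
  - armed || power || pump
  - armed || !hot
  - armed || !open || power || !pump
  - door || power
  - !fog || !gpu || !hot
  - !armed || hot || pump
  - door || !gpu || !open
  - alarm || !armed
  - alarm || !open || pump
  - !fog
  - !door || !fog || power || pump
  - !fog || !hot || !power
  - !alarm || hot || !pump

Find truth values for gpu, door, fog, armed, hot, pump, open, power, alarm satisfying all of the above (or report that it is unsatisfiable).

gpu = True, door = True, fog = False, armed = True, hot = True, pump = False, open = False, power = True, alarm = True

Unit clause (!fog) forces fog = False.
Set gpu = True.
  then (fog || !gpu || !open) forces open = False.
  then (open || power) forces power = True.
  then (!power || !pump) forces pump = False.
  then (alarm || !power) forces alarm = True.
Set door = True.
Set armed = True.
  then (!armed || hot || pump) forces hot = True.
All clauses satisfied.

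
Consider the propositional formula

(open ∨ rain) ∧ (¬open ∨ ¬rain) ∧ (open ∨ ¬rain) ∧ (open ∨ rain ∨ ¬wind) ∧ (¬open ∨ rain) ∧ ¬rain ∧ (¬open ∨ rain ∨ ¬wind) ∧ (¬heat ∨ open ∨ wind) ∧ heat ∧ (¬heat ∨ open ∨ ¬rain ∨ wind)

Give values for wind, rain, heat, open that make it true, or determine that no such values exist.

Unsatisfiable — no assignment works.

Case rain = True:
  Clause (¬rain) is falsified — contradiction.
Case rain = False:
  (open ∨ rain) forces open = True.
  Clause (¬open ∨ rain) is falsified — contradiction.
Both cases fail, so the formula is unsatisfiable.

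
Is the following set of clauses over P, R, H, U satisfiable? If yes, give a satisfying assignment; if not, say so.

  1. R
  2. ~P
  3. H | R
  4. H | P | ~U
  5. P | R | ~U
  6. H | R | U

Unit clause (R) forces R = True.
Unit clause (~P) forces P = False.
Set H = False.
  then (H | P | ~U) forces U = False.
Check each clause:
  (R): R holds.
  (~P): ~P holds.
  (H | R): R holds.
  (H | P | ~U): ~U holds.
  (P | R | ~U): R holds.
  (H | R | U): R holds.
All clauses satisfied.

P = False, R = True, H = False, U = False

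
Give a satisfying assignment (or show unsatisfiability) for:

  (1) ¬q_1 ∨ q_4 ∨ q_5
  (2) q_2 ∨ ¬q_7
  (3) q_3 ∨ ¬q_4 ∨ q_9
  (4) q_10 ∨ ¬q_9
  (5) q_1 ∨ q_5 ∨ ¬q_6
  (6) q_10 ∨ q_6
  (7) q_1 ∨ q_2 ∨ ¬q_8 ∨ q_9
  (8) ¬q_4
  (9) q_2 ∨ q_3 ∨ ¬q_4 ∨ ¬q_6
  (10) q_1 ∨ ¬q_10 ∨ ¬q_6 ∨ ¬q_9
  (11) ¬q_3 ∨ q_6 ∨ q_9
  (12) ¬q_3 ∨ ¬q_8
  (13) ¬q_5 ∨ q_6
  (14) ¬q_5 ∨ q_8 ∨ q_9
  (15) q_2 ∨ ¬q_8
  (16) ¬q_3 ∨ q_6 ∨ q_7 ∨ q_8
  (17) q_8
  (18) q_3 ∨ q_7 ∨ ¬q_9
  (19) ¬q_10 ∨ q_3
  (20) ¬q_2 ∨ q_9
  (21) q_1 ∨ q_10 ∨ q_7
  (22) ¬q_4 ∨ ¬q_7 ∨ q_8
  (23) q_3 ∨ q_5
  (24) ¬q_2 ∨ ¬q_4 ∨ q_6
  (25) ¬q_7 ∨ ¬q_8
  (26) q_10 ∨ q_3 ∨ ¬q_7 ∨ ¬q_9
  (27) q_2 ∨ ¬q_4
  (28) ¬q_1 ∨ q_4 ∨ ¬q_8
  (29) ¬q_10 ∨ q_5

No satisfying assignment exists.

Case q_4 = True:
  Clause (¬q_4) is falsified — contradiction.
Case q_4 = False:
  (q_8) forces q_8 = True.
  (¬q_3 ∨ ¬q_8) forces q_3 = False.
  (q_2 ∨ ¬q_8) forces q_2 = True.
  (¬q_10 ∨ q_3) forces q_10 = False.
  (q_10 ∨ ¬q_9) forces q_9 = False.
  Clause (¬q_2 ∨ q_9) is falsified — contradiction.
Both cases fail, so the formula is unsatisfiable.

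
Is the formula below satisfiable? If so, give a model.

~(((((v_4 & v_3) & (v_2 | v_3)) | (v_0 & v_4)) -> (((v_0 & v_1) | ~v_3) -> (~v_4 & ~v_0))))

v_0 = True; v_1 = True; v_2 = False; v_3 = False; v_4 = True

  ~(((((v_4 & v_3) & (v_2 | v_3)) | (v_0 & v_4)) -> (((v_0 & v_1) | ~v_3) -> (~v_4 & ~v_0)))) = True
    (((v_4 & v_3) & (v_2 | v_3)) | (v_0 & v_4)) -> (((v_0 & v_1) | ~v_3) -> (~v_4 & ~v_0)) = False
      ((v_4 & v_3) & (v_2 | v_3)) | (v_0 & v_4) = True
        (v_4 & v_3) & (v_2 | v_3) = False
          v_4 & v_3 = False
          v_2 | v_3 = False
        v_0 & v_4 = True
      ((v_0 & v_1) | ~v_3) -> (~v_4 & ~v_0) = False
        (v_0 & v_1) | ~v_3 = True
          v_0 & v_1 = True
          ~v_3 = True
        ~v_4 & ~v_0 = False
          ~v_4 = False
          ~v_0 = False
The formula evaluates to True.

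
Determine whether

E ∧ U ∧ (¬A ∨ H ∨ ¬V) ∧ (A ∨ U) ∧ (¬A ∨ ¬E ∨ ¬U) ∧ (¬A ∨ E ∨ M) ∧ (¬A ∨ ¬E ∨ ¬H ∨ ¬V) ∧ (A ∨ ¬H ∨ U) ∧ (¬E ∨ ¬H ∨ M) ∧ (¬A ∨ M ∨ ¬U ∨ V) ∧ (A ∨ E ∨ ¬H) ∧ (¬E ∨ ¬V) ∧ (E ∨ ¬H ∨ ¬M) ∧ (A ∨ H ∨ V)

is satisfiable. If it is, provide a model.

A = False; M = True; U = True; V = False; H = True; E = True

Unit clause (E) forces E = True.
Unit clause (U) forces U = True.
In (¬A ∨ ¬E ∨ ¬U) only ¬A is left, so A = False.
In (¬E ∨ ¬V) only ¬V is left, so V = False.
In (A ∨ H ∨ V) only H is left, so H = True.
In (¬E ∨ ¬H ∨ M) only M is left, so M = True.
All clauses satisfied.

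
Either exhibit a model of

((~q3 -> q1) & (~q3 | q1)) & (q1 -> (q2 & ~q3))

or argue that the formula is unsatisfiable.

q1 = True, q2 = True, q3 = False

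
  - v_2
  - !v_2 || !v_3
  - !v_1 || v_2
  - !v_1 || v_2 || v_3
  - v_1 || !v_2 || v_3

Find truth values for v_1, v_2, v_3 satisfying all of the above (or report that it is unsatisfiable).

v_1 = True, v_2 = True, v_3 = False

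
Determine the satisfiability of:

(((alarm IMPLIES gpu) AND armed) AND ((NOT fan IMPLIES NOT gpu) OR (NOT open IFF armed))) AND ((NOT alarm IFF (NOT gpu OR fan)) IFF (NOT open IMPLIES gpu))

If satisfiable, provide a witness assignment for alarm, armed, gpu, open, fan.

alarm = True; armed = True; gpu = True; open = False; fan = False

  ((alarm IMPLIES gpu) AND armed) AND ((NOT fan IMPLIES NOT gpu) OR (NOT open IFF armed)) = True
    (alarm IMPLIES gpu) AND armed = True
      alarm IMPLIES gpu = True
    (NOT fan IMPLIES NOT gpu) OR (NOT open IFF armed) = True
      NOT fan IMPLIES NOT gpu = False
        NOT fan = True
        NOT gpu = False
      NOT open IFF armed = True
        NOT open = True
  (NOT alarm IFF (NOT gpu OR fan)) IFF (NOT open IMPLIES gpu) = True
    NOT alarm IFF (NOT gpu OR fan) = True
      NOT alarm = False
      NOT gpu OR fan = False
        NOT gpu = False
    NOT open IMPLIES gpu = True
      NOT open = True
Both conjuncts True, so the formula holds.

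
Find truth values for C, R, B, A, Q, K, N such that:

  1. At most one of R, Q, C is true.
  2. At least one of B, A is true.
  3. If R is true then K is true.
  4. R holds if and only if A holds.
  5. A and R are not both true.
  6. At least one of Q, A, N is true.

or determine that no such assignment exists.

C=F; R=F; B=T; A=F; Q=T; K=T; N=T

  (1) {R, Q, C}: 1 true — at most one ✓
  (2) {B, A}: 1 true — at least one ✓
  (3) R=F ⇒ K: vacuous ✓
  (4) R=F, A=F — same ✓
  (5) A=F, R=F — not both ✓
  (6) {Q, A, N}: 2 true — at least one ✓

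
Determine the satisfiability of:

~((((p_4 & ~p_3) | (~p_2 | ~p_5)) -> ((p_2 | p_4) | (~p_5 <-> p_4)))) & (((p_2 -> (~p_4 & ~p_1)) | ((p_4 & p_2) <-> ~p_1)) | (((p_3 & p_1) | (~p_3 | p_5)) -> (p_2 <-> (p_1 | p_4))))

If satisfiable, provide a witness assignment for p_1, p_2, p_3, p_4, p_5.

p_1 = True, p_2 = False, p_3 = True, p_4 = False, p_5 = False

  ~((((p_4 & ~p_3) | (~p_2 | ~p_5)) -> ((p_2 | p_4) | (~p_5 <-> p_4)))) = True
    ((p_4 & ~p_3) | (~p_2 | ~p_5)) -> ((p_2 | p_4) | (~p_5 <-> p_4)) = False
      (p_4 & ~p_3) | (~p_2 | ~p_5) = True
        p_4 & ~p_3 = False
          ~p_3 = False
        ~p_2 | ~p_5 = True
          ~p_2 = True
          ~p_5 = True
      (p_2 | p_4) | (~p_5 <-> p_4) = False
        p_2 | p_4 = False
        ~p_5 <-> p_4 = False
          ~p_5 = True
  ((p_2 -> (~p_4 & ~p_1)) | ((p_4 & p_2) <-> ~p_1)) | (((p_3 & p_1) | (~p_3 | p_5)) -> (p_2 <-> (p_1 | p_4))) = True
    (p_2 -> (~p_4 & ~p_1)) | ((p_4 & p_2) <-> ~p_1) = True
      p_2 -> (~p_4 & ~p_1) = True
        ~p_4 & ~p_1 = False
          ~p_4 = True
          ~p_1 = False
      (p_4 & p_2) <-> ~p_1 = True
        p_4 & p_2 = False
        ~p_1 = False
    ((p_3 & p_1) | (~p_3 | p_5)) -> (p_2 <-> (p_1 | p_4)) = False
      (p_3 & p_1) | (~p_3 | p_5) = True
        p_3 & p_1 = True
        ~p_3 | p_5 = False
          ~p_3 = False
      p_2 <-> (p_1 | p_4) = False
        p_1 | p_4 = True
Both conjuncts True, so the formula holds.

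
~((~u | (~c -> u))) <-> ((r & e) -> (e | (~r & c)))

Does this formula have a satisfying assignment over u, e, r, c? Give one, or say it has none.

UNSATISFIABLE

Case e = True: the formula simplifies to ~((~u | (~c -> u))).
  u = True: this becomes ~((False | True)) = False.
  u = False: this becomes ~((True | c)) = False.
Case e = False: the formula simplifies to ~((~u | (~c -> u))).
  u = True: this becomes ~((False | True)) = False.
  u = False: this becomes ~((True | c)) = False.
Both cases fail — unsatisfiable.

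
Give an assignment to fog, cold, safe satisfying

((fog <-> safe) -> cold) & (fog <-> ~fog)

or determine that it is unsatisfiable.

The conjunct fog <-> ~fog is unsatisfiable on its own:
  fog=F: evaluates to False.
  fog=T: evaluates to False.
So the whole conjunction is unsatisfiable.

Unsatisfiable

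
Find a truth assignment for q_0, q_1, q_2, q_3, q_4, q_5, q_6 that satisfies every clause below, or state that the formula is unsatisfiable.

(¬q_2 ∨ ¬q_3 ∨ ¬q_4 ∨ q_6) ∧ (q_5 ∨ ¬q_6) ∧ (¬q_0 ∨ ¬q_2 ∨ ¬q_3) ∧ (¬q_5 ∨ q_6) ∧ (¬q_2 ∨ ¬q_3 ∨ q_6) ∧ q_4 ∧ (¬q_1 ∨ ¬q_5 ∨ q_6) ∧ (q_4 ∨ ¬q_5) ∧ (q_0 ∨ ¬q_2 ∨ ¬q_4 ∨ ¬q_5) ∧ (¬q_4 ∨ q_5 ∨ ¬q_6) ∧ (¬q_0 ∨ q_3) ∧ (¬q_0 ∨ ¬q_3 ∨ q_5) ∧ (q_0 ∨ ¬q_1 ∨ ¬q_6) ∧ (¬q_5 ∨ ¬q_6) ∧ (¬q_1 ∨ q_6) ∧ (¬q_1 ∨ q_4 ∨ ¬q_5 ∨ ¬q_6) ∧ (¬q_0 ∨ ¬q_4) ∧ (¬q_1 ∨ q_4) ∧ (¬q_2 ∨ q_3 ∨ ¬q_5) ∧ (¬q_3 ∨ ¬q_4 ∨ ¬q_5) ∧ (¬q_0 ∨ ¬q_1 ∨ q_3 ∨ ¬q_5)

q_0 = False; q_1 = False; q_2 = False; q_3 = False; q_4 = True; q_5 = False; q_6 = False

Unit clause (q_4) forces q_4 = True.
In (¬q_0 ∨ ¬q_4) only ¬q_0 is left, so q_0 = False.
Set q_1 = False.
Set q_2 = False.
Set q_3 = False.
Try q_5 = True:
  (¬q_5 ∨ q_6) forces q_6 = True.
  clause (¬q_5 ∨ ¬q_6) is falsified — backtrack.
So q_5 = False.
  then (q_5 ∨ ¬q_6) forces q_6 = False.
All clauses satisfied.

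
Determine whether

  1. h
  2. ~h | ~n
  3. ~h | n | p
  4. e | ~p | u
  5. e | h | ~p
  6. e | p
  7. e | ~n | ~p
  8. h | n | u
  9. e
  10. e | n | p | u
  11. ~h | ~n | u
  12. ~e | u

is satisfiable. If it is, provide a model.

n = False, h = True, p = True, e = True, u = True

Unit clause (h) forces h = True.
In (~h | ~n) only ~n is left, so n = False.
In (~h | n | p) only p is left, so p = True.
Unit clause (e) forces e = True.
In (~e | u) only u is left, so u = True.
All clauses satisfied.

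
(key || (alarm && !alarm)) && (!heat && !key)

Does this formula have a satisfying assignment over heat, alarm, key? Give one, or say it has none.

No satisfying assignment exists.

Case key = True: the conjunct !key is False.
Case key = False: the formula simplifies to (alarm && !alarm) && !heat.
  alarm = True: the conjunct !alarm is False.
  alarm = False: the conjunct alarm is False.
Both cases fail — unsatisfiable.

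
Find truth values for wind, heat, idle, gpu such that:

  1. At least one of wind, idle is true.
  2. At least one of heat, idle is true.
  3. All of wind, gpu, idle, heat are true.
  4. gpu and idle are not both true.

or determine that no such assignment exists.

Case wind = True:
  (3) forces gpu = True.
  (3) forces idle = True.
  Constraint (4) is violated (gpu=T, idle=T) — contradiction.
Case wind = False:
  Constraint (3) is violated (wind=F) — contradiction.
Both cases fail — unsatisfiable.

Unsatisfiable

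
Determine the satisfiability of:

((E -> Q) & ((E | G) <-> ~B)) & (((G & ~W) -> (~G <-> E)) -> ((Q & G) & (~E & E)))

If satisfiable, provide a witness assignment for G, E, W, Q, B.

G: True, E: True, W: False, Q: True, B: False

  (E -> Q) & ((E | G) <-> ~B) = True
    E -> Q = True
    (E | G) <-> ~B = True
      E | G = True
      ~B = True
  ((G & ~W) -> (~G <-> E)) -> ((Q & G) & (~E & E)) = True
    (G & ~W) -> (~G <-> E) = False
      G & ~W = True
        ~W = True
      ~G <-> E = False
        ~G = False
    (Q & G) & (~E & E) = False
      Q & G = True
      ~E & E = False
        ~E = False
Both conjuncts True, so the formula holds.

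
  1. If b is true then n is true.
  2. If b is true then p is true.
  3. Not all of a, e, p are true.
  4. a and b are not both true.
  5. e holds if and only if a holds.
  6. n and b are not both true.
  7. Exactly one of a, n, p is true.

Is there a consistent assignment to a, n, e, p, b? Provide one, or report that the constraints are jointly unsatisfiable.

a = False, n = True, e = False, p = False, b = False

  (1) b=F ⇒ n: vacuous ✓
  (2) b=F ⇒ p: vacuous ✓
  (3) {a, e, p}: 0/3 true — not all ✓
  (4) a=F, b=F — not both ✓
  (5) e=F, a=F — same ✓
  (6) n=T, b=F — not both ✓
  (7) {a, n, p}: 1 true — exactly one ✓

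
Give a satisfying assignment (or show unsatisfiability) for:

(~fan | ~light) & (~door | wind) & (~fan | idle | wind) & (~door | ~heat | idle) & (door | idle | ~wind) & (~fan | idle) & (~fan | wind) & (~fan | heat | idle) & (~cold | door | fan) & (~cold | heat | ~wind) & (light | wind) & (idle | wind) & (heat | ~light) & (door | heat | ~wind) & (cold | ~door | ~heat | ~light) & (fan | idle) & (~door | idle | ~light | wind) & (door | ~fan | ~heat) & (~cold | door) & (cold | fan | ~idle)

door = True, idle = True, light = False, heat = False, wind = True, cold = False, fan = True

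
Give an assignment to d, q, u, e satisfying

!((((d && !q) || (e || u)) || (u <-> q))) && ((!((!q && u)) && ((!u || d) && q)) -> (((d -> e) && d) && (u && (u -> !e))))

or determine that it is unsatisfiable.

Unsatisfiable

Case u = True: the conjunct !((((d && !q) || (e || u)) || (u <-> q))) becomes !((True || q)) = False.
Case u = False: the formula simplifies to !((((d && !q) || e) || !q)) && !q.
  q = True: the conjunct !q is False.
  q = False: the conjunct !((((d && !q) || e) || !q)) becomes !(((d || e) || True)) = False.
Both cases fail — unsatisfiable.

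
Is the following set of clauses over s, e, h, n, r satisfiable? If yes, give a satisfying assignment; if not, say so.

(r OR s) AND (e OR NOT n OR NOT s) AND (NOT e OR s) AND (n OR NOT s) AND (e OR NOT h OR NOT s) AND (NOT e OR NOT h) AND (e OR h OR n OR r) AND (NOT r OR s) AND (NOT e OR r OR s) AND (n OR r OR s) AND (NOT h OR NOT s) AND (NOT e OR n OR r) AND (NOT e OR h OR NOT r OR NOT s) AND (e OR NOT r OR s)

s = True; e = True; h = False; n = True; r = False

Try s = False:
  (r OR s) forces r = True.
  clause (NOT r OR s) is falsified — backtrack.
So s = True.
  then (n OR NOT s) forces n = True.
  then (NOT h OR NOT s) forces h = False.
  then (e OR NOT n OR NOT s) forces e = True.
  then (NOT e OR h OR NOT r OR NOT s) forces r = False.
All clauses satisfied.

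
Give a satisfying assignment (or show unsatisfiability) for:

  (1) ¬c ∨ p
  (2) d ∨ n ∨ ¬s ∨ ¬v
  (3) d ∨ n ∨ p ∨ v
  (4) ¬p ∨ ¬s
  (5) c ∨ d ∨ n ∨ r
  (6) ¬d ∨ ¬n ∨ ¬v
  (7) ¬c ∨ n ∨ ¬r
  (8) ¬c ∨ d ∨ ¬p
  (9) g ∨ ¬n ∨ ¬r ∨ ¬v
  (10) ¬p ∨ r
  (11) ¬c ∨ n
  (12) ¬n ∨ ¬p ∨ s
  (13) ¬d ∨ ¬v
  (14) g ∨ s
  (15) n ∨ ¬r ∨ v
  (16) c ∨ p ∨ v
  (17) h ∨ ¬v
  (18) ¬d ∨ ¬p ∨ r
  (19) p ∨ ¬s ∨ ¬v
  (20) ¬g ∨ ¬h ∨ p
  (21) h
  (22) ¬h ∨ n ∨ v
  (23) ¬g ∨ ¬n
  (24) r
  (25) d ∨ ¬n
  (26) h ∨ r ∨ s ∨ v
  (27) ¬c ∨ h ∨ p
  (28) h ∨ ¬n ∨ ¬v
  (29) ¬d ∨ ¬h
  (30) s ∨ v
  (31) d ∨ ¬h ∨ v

r=T; p=T; n=F; h=T; s=F; d=F; g=T; c=F; v=T

Unit clause (h) forces h = True.
Unit clause (r) forces r = True.
In (¬d ∨ ¬h) only ¬d is left, so d = False.
In (d ∨ ¬h ∨ v) only v is left, so v = True.
In (d ∨ ¬n) only ¬n is left, so n = False.
In (d ∨ n ∨ ¬s ∨ ¬v) only ¬s is left, so s = False.
In (¬c ∨ n ∨ ¬r) only ¬c is left, so c = False.
In (g ∨ s) only g is left, so g = True.
In (¬g ∨ ¬h ∨ p) only p is left, so p = True.
All clauses satisfied.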